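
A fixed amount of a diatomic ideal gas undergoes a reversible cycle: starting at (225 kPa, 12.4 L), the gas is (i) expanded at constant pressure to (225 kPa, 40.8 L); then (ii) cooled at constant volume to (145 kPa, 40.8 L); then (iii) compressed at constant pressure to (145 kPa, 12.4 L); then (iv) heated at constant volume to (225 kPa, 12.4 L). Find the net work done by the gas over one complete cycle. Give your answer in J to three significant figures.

W_net ≈ 2270 J

Constant-volume legs do no work.
W(i) = (225)(40.8 − 12.4) = 6390 J; W(iii) = (145)(12.4 − 40.8) = -4118 J.
W_net = 6390 − 4118 = 2272 J (the clockwise enclosed area).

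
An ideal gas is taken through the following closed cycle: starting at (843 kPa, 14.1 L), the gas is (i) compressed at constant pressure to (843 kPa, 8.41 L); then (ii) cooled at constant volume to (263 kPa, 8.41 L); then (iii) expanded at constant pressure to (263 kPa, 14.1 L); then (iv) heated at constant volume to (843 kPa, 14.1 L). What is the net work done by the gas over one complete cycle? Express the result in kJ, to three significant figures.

Constant-volume legs do no work.
W(i) = (843)(8.41 − 14.1) = -4797 J; W(iii) = (263)(14.1 − 8.41) = 1496 J.
W_net = -4797 + 1496 = -3300 J (the counter-clockwise enclosed area).

W_net ≈ -3.30 kJ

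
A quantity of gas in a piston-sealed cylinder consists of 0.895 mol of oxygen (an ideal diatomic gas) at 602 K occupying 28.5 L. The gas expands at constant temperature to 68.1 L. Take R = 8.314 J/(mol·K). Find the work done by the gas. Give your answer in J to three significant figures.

Isothermal: W = nRT ln(V₂/V₁).
W = (0.895)(8.314)(602) × ln(68.1/28.5)
  = 4480 × 0.8711
W_by_gas = 3902 J.

W ≈ 3900 J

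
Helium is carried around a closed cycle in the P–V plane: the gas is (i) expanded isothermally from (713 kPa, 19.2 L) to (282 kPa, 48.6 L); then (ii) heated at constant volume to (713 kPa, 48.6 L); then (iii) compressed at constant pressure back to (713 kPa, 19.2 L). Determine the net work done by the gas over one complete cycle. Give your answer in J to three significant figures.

Leg (i): W = PᵢVᵢ ln(V_f/Vᵢ) = (13690) ln(48.6/19.2) = 12714 J.
Leg (ii): W = 0.
Leg (iii): W = PΔV = (713)(19.2 − 48.6) = -20962 J.
W_net = 12714 − 20962 = -8248 J.

W_net ≈ -8250 J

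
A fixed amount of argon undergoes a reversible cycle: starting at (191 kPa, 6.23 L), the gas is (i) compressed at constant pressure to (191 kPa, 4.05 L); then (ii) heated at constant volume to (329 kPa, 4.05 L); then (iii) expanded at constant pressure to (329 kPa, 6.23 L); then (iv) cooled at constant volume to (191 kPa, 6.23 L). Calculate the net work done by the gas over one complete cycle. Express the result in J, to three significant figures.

W_net ≈ 301 J

Constant-volume legs do no work.
W(i) = (191)(4.05 − 6.23) = -416.4 J; W(iii) = (329)(6.23 − 4.05) = 717.2 J.
W_net = -416.4 + 717.2 = 300.8 J (the clockwise enclosed area).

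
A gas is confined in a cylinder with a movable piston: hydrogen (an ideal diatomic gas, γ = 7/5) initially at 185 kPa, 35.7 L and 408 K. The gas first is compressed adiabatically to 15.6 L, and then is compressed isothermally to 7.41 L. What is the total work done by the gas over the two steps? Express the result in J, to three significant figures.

W_total ≈ -13300 J

Step 1 (adiabatic): W = (P₁V₁ − P₂V₂)/(γ−1) = (6605 − 9197)/0.4 = -6482 J.
After step 1: P = 589.6 kPa, V = 15.6 L, T = 568.2 K.
Step 2 (isothermal): W = P₁V₁ ln(V₂/V₁) = (9197) ln(7.41/15.6) = -6847 J.
W_total = -6482 − 6847 = -13329 J.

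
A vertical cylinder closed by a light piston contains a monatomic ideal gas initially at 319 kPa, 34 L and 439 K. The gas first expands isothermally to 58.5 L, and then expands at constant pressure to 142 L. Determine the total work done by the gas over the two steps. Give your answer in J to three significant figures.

W_total ≈ 21400 J

Step 1 (isothermal): W = P₁V₁ ln(V₂/V₁) = (10846) ln(58.5/34) = 5886 J.
After step 1: P = 185.4 kPa, V = 58.5 L, T = 439 K.
Step 2 (isobaric): W = PΔV = (185.4 kPa)(142 − 58.5 L) = 15481 J.
W_total = 5886 + 15481 = 21367 J.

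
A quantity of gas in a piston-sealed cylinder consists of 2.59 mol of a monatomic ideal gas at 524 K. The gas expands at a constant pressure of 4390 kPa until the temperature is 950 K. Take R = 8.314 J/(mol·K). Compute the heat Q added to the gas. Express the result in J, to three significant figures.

Isobaric: W = nRΔT = (2.59)(8.314)(426) = 9173 J.
ΔU = nCᵥΔT with Cᵥ = 3R/2: ΔU = (2.59)(12.47)(426) = 13760 J.
Q = ΔU + W = 13760 + 9173 = 22933 J.

Q ≈ 22900 J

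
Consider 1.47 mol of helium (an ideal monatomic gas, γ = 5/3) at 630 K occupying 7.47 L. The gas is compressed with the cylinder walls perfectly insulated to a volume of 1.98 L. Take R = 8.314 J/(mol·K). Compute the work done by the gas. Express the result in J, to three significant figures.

Adiabatic: TV^(γ−1) = const with γ = 5/3.
T₂ = T₁ (V₁/V₂)^(γ−1) = 630 × (7.47/1.98)^0.667 = 630 × 2.423 = 1527 K.
W_by = nCᵥ(T₁ − T₂) = (1.47)(12.47)(630 − 1527) = -16440 J.

W ≈ -16400 J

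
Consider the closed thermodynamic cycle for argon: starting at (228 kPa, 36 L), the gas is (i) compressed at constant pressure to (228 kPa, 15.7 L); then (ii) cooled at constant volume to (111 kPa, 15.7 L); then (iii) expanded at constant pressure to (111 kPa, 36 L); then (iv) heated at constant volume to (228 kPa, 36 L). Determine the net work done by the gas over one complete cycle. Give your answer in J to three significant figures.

Constant-volume legs do no work.
W(i) = (228)(15.7 − 36) = -4628 J; W(iii) = (111)(36 − 15.7) = 2253 J.
W_net = -4628 + 2253 = -2375 J (the counter-clockwise enclosed area).

W_net ≈ -2380 J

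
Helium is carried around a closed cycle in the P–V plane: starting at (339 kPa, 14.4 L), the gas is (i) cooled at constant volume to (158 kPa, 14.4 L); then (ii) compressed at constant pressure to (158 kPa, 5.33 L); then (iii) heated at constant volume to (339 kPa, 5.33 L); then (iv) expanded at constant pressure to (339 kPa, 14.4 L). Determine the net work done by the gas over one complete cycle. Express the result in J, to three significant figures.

Constant-volume legs do no work.
W(ii) = (158)(5.33 − 14.4) = -1433 J; W(iv) = (339)(14.4 − 5.33) = 3075 J.
W_net = -1433 + 3075 = 1642 J (the clockwise enclosed area).

W_net ≈ 1640 J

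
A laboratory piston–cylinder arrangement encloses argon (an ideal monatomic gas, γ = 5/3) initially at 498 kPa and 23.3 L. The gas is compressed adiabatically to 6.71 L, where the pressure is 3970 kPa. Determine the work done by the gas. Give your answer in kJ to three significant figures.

Adiabatic: W = (P₁V₁ − P₂V₂)/(γ − 1) with γ = 5/3.
P₁V₁ = 11603 J, P₂V₂ = 26639 J.
W = (11603 − 26639) / 0.6667 = -22553 J.

W ≈ -22.6 kJ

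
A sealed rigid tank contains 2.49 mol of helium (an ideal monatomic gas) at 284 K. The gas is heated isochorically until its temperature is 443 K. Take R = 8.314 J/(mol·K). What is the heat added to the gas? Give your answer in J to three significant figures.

Q ≈ 4940 J

Constant volume ⇒ W = 0, so Q = ΔU = nCᵥΔT with Cᵥ = 3R/2 = 12.47 J/(mol·K).
ΔU = (2.49)(12.47)(443 − 284) = 4937 J.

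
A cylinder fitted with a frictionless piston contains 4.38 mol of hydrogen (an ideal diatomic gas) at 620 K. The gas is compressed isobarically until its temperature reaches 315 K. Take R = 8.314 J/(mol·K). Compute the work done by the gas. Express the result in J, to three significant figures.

W ≈ -11100 J

Isobaric: W = P ΔV = nR ΔT.
W = (4.38)(8.314)(315 − 620) = -11107 J.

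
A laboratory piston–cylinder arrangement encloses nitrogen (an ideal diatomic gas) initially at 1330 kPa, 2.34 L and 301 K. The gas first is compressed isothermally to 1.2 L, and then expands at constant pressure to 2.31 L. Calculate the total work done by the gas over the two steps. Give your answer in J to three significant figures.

W_total ≈ 800 J

Step 1 (isothermal): W = P₁V₁ ln(V₂/V₁) = (3112) ln(1.2/2.34) = -2078 J.
After step 1: P = 2594 kPa, V = 1.2 L, T = 301 K.
Step 2 (isobaric): W = PΔV = (2594 kPa)(2.31 − 1.2 L) = 2879 J.
W_total = -2078 + 2879 = 800.4 J.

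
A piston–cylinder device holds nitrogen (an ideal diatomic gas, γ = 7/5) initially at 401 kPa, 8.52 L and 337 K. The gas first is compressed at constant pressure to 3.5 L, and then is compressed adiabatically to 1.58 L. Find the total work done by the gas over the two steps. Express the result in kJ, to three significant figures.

W_total ≈ -3.33 kJ

Step 1 (isobaric): W = PΔV = (401 kPa)(3.5 − 8.52 L) = -2013 J.
After step 1: P = 401 kPa, V = 3.5 L, T = 138.4 K.
Step 2 (adiabatic): W = (P₁V₁ − P₂V₂)/(γ−1) = (1404 − 1929)/0.4 = -1314 J.
W_total = -2013 − 1314 = -3327 J.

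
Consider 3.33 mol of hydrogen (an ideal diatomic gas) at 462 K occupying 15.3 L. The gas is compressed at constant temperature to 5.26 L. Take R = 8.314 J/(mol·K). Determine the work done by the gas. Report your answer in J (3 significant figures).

W ≈ -13700 J

Isothermal: W = nRT ln(V₂/V₁).
W = (3.33)(8.314)(462) × ln(5.26/15.3)
  = 12791 × -1.068
W_by_gas = -13657 J.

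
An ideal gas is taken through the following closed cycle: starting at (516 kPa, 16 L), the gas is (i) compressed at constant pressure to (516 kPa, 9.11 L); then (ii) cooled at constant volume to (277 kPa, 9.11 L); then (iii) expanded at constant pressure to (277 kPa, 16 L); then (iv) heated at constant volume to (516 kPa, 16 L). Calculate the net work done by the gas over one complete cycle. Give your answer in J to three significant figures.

Constant-volume legs do no work.
W(i) = (516)(9.11 − 16) = -3555 J; W(iii) = (277)(16 − 9.11) = 1909 J.
W_net = -3555 + 1909 = -1647 J (the counter-clockwise enclosed area).

W_net ≈ -1650 J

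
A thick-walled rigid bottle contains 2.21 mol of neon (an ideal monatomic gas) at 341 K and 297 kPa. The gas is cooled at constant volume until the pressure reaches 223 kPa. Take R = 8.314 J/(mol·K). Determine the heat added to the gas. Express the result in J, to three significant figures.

Constant volume ⇒ W = 0, so Q = ΔU = nCᵥΔT with Cᵥ = 3R/2 = 12.47 J/(mol·K).
At constant V, T₂/T₁ = P₂/P₁ ⇒ ΔT = T₁(P₂/P₁ − 1) = 341·(223/297 − 1) = -84.96 K.
ΔU = (2.21)(12.47)(-84.96) = -2342 J.

Q ≈ -2340 J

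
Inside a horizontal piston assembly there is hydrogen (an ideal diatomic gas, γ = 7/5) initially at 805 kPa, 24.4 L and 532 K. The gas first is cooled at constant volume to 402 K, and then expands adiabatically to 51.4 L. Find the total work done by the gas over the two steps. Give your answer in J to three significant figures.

Step 1 (isochoric): W = 0 (constant volume).
After step 1: P = 608.3 kPa (V unchanged).
Step 2 (adiabatic): W = (P₁V₁ − P₂V₂)/(γ−1) = (14842 − 11017)/0.4 = 9563 J.
W_total = 0 + 9563 = 9563 J.

W_total ≈ 9560 J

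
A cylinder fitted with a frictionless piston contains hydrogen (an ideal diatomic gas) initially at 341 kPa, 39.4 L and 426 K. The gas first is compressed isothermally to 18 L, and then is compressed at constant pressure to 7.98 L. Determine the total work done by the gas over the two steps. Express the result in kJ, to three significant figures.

Step 1 (isothermal): W = P₁V₁ ln(V₂/V₁) = (13435) ln(18/39.4) = -10525 J.
After step 1: P = 746.4 kPa, V = 18 L, T = 426 K.
Step 2 (isobaric): W = PΔV = (746.4 kPa)(7.98 − 18 L) = -7479 J.
W_total = -10525 − 7479 = -18004 J.

W_total ≈ -18.0 kJ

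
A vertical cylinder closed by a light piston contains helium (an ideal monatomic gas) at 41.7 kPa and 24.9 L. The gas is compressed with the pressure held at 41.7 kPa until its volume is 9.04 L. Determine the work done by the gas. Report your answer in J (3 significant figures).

Isobaric: W = P ΔV.
W = (41.7 kPa)(9.04 − 24.9 L) = (41.7)(-15.86) = -661.4 J.

W ≈ -661 J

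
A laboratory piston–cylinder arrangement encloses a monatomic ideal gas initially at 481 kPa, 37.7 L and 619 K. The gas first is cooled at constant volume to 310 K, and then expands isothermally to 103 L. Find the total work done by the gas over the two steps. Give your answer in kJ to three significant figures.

Step 1 (isochoric): W = 0 (constant volume).
After step 1: P = 240.9 kPa (V unchanged).
Step 2 (isothermal): W = P₁V₁ ln(V₂/V₁) = (9081) ln(103/37.7) = 9128 J.
W_total = 0 + 9128 = 9128 J.

W_total ≈ 9.13 kJ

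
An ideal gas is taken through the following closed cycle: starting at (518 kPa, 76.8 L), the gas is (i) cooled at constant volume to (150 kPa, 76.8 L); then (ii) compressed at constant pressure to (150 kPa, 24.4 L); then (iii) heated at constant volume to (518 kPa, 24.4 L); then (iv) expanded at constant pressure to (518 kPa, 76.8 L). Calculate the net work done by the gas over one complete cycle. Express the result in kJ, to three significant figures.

Constant-volume legs do no work.
W(ii) = (150)(24.4 − 76.8) = -7860 J; W(iv) = (518)(76.8 − 24.4) = 27143 J.
W_net = -7860 + 27143 = 19283 J (the clockwise enclosed area).

W_net ≈ 19.3 kJ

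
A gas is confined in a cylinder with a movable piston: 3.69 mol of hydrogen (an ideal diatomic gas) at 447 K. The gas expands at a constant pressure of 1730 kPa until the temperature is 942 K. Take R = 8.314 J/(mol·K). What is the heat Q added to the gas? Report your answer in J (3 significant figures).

Q ≈ 53200 J

Isobaric: W = nRΔT = (3.69)(8.314)(495) = 15186 J.
ΔU = nCᵥΔT with Cᵥ = 5R/2: ΔU = (3.69)(20.79)(495) = 37965 J.
Q = ΔU + W = 37965 + 15186 = 53151 J.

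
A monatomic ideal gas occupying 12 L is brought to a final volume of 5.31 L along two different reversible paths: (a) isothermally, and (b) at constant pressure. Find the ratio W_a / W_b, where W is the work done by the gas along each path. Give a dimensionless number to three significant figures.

W_a / W_b ≈ 1.46

Path (a) isothermal: W = P₁V₁ ln(V₂/V₁) → W_a/(P₁V₁) = -0.8153.
Path (b) isobaric: W = P₁(V₂ − V₁) → W_b/(P₁V₁) = -0.5575.
W_a / W_b = -0.8153 / -0.5575 = 1.462.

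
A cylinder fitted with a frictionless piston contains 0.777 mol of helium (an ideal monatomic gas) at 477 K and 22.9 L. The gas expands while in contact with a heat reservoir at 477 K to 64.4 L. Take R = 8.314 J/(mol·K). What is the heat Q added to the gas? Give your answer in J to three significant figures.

Isothermal ⇒ ΔU = 0, so Q = W = nRT ln(V₂/V₁).
Q = (0.777)(8.314)(477) ln(64.4/22.9) = 3081 × 1.034 = 3186 J.

Q ≈ 3190 J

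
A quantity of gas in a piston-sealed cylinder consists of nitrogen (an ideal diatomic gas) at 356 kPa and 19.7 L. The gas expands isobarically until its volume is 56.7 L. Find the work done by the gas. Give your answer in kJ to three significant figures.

W ≈ 13.2 kJ

Isobaric: W = P ΔV.
W = (356 kPa)(56.7 − 19.7 L) = (356)(37) = 13172 J.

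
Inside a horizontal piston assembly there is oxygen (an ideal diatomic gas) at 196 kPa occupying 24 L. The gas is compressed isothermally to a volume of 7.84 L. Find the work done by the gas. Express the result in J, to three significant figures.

W ≈ -5260 J

Isothermal: W = nRT ln(V₂/V₁) = P₁V₁ ln(V₂/V₁).
P₁V₁ = (196 kPa)(24 L) = 4704 J.
W = 4704 × ln(7.84/24) = 4704 × -1.119
W_by_gas = -5263 J.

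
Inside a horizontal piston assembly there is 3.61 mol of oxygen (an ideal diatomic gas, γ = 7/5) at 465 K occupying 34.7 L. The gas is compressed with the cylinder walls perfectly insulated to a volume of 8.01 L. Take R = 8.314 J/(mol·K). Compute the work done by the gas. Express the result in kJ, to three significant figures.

W ≈ -27.8 kJ

Adiabatic: TV^(γ−1) = const with γ = 7/5.
T₂ = T₁ (V₁/V₂)^(γ−1) = 465 × (34.7/8.01)^0.4 = 465 × 1.798 = 835.9 K.
W_by = nCᵥ(T₁ − T₂) = (3.61)(20.79)(465 − 835.9) = -27827 J.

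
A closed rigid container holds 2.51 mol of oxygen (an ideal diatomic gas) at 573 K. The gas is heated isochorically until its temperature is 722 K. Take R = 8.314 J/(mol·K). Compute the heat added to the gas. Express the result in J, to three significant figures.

Constant volume ⇒ W = 0, so Q = ΔU = nCᵥΔT with Cᵥ = 5R/2 = 20.79 J/(mol·K).
ΔU = (2.51)(20.79)(722 − 573) = 7773 J.

Q ≈ 7770 J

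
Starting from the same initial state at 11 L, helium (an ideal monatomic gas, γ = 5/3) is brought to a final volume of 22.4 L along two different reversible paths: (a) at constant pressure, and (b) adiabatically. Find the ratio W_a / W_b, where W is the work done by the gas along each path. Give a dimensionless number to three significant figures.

Path (a) isobaric: W = P₁(V₂ − V₁) → W_a/(P₁V₁) = 1.036.
Path (b) adiabatic: W = P₁V₁(1 − (V₁/V₂)^(γ−1))/(γ−1) → W_b/(P₁V₁) = 0.5663.
W_a / W_b = 1.036 / 0.5663 = 1.83.

W_a / W_b ≈ 1.83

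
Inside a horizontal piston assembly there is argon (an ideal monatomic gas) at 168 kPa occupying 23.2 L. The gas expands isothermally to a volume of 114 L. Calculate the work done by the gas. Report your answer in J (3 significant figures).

W ≈ 6210 J

Isothermal: W = nRT ln(V₂/V₁) = P₁V₁ ln(V₂/V₁).
P₁V₁ = (168 kPa)(23.2 L) = 3898 J.
W = 3898 × ln(114/23.2) = 3898 × 1.592
W_by_gas = 6205 J.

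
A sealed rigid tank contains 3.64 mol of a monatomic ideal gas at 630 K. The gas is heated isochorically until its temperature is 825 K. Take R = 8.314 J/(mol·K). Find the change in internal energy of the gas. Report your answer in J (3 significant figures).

ΔU ≈ 8850 J

Constant volume ⇒ W = 0, so Q = ΔU = nCᵥΔT with Cᵥ = 3R/2 = 12.47 J/(mol·K).
ΔU = (3.64)(12.47)(825 − 630) = 8852 J.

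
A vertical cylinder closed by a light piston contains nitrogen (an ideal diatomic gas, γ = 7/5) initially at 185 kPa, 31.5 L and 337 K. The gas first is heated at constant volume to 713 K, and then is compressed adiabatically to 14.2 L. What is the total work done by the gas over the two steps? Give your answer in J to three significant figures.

W_total ≈ -11600 J

Step 1 (isochoric): W = 0 (constant volume).
After step 1: P = 391.4 kPa (V unchanged).
Step 2 (adiabatic): W = (P₁V₁ − P₂V₂)/(γ−1) = (12329 − 16957)/0.4 = -11569 J.
W_total = 0 − 11569 = -11569 J.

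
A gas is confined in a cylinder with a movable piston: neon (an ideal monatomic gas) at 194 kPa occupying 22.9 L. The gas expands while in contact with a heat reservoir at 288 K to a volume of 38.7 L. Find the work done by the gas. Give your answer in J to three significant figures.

W ≈ 2330 J

Isothermal: W = nRT ln(V₂/V₁) = P₁V₁ ln(V₂/V₁).
P₁V₁ = (194 kPa)(22.9 L) = 4443 J.
W = 4443 × ln(38.7/22.9) = 4443 × 0.5247
W_by_gas = 2331 J.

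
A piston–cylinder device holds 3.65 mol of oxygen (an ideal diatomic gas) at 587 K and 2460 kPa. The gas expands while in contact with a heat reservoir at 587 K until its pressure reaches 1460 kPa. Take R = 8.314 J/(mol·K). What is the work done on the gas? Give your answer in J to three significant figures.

Isothermal process: W = nRT ln(V₂/V₁) = nRT ln(P₁/P₂).
W = (3.65)(8.314)(587) × ln(2460/1460)
  = 17813 × ln(1.685) = 17813 × 0.5217
W_by_gas = 9294 J; work on gas = −W_by = -9294 J.

W ≈ -9290 J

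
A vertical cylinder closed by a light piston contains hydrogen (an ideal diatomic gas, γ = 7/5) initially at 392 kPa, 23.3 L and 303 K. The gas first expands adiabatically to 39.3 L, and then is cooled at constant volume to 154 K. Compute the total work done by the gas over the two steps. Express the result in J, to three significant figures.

W_total ≈ 4310 J

Step 1 (adiabatic): W = (P₁V₁ − P₂V₂)/(γ−1) = (9134 − 7410)/0.4 = 4309 J.
Step 2 (isochoric): W = 0 (constant volume).
W_total = 4309 + 0 = 4309 J.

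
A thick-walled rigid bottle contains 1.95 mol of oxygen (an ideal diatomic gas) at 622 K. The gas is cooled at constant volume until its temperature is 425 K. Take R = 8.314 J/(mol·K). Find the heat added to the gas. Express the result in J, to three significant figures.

Constant volume ⇒ W = 0, so Q = ΔU = nCᵥΔT with Cᵥ = 5R/2 = 20.79 J/(mol·K).
ΔU = (1.95)(20.79)(425 − 622) = -7985 J.

Q ≈ -7980 J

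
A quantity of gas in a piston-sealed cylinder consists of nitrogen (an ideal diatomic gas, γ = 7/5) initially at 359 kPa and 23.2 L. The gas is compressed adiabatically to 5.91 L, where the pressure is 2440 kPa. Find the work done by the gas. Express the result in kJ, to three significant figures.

Adiabatic: W = (P₁V₁ − P₂V₂)/(γ − 1) with γ = 7/5.
P₁V₁ = 8329 J, P₂V₂ = 14420 J.
W = (8329 − 14420) / 0.4 = -15229 J.

W ≈ -15.2 kJ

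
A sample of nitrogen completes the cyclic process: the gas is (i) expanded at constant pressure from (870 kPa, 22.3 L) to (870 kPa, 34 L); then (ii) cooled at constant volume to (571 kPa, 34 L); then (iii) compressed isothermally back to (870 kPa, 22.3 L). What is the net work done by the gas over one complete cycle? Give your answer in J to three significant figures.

W_net ≈ 1990 J

Leg (i): W = PΔV = (870)(34 − 22.3) = 10179 J.
Leg (ii): W = 0.
Leg (iii): W = PᵢVᵢ ln(V_f/Vᵢ) = (19414) ln(22.3/34) = -8188 J.
W_net = 10179 − 8188 = 1991 J.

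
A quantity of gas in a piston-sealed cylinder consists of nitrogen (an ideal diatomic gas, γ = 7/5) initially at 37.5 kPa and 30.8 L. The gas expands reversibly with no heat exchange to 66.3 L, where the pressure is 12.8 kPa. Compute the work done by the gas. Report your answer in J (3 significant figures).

Adiabatic: W = (P₁V₁ − P₂V₂)/(γ − 1) with γ = 7/5.
P₁V₁ = 1155 J, P₂V₂ = 848.6 J.
W = (1155 − 848.6) / 0.4 = 765.9 J.

W ≈ 766 J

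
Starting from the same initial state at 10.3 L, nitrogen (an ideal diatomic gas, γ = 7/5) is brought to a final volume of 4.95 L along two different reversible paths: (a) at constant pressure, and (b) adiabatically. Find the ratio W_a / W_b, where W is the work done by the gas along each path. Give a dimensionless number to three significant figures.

W_a / W_b ≈ 0.610

Path (a) isobaric: W = P₁(V₂ − V₁) → W_a/(P₁V₁) = -0.5194.
Path (b) adiabatic: W = P₁V₁(1 − (V₁/V₂)^(γ−1))/(γ−1) → W_b/(P₁V₁) = -0.8515.
W_a / W_b = -0.5194 / -0.8515 = 0.61.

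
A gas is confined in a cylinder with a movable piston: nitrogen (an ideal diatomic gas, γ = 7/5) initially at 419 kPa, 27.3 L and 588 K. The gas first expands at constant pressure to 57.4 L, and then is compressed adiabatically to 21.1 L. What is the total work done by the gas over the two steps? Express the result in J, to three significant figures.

Step 1 (isobaric): W = PΔV = (419 kPa)(57.4 − 27.3 L) = 12612 J.
After step 1: P = 419 kPa, V = 57.4 L, T = 1236 K.
Step 2 (adiabatic): W = (P₁V₁ − P₂V₂)/(γ−1) = (24051 − 35890)/0.4 = -29599 J.
W_total = 12612 − 29599 = -16987 J.

W_total ≈ -17000 J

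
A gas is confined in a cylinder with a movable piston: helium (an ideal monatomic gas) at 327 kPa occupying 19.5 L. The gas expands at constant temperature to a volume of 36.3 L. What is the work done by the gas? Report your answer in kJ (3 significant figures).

W ≈ 3.96 kJ

Isothermal: W = nRT ln(V₂/V₁) = P₁V₁ ln(V₂/V₁).
P₁V₁ = (327 kPa)(19.5 L) = 6376 J.
W = 6376 × ln(36.3/19.5) = 6376 × 0.6214
W_by_gas = 3962 J.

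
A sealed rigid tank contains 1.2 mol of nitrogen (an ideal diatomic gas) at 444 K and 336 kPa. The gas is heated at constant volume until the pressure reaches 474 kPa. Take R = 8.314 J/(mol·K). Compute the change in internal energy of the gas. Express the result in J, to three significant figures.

Constant volume ⇒ W = 0, so Q = ΔU = nCᵥΔT with Cᵥ = 5R/2 = 20.79 J/(mol·K).
At constant V, T₂/T₁ = P₂/P₁ ⇒ ΔT = T₁(P₂/P₁ − 1) = 444·(474/336 − 1) = 182.4 K.
ΔU = (1.2)(20.79)(182.4) = 4548 J.

ΔU ≈ 4550 J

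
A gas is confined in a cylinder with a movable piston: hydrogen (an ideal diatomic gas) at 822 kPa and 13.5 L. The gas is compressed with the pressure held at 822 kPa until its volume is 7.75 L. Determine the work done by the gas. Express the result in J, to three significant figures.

Isobaric: W = P ΔV.
W = (822 kPa)(7.75 − 13.5 L) = (822)(-5.75) = -4726 J.

W ≈ -4730 J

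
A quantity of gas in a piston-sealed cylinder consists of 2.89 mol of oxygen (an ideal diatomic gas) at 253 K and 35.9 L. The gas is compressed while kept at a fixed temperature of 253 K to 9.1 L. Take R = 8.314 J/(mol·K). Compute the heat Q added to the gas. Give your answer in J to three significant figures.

Q ≈ -8340 J

Isothermal ⇒ ΔU = 0, so Q = W = nRT ln(V₂/V₁).
Q = (2.89)(8.314)(253) ln(9.1/35.9) = 6079 × -1.372 = -8343 J.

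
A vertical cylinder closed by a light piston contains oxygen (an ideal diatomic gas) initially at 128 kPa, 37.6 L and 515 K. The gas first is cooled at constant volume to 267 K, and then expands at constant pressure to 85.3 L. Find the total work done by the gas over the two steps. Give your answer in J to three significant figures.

Step 1 (isochoric): W = 0 (constant volume).
After step 1: P = 66.36 kPa (V unchanged).
Step 2 (isobaric): W = PΔV = (66.36 kPa)(85.3 − 37.6 L) = 3165 J.
W_total = 0 + 3165 = 3165 J.

W_total ≈ 3170 J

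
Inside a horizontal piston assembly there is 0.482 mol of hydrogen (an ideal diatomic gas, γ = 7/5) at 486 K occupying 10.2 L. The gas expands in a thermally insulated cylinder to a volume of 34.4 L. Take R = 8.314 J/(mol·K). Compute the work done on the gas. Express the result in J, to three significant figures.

Adiabatic: TV^(γ−1) = const with γ = 7/5.
T₂ = T₁ (V₁/V₂)^(γ−1) = 486 × (10.2/34.4)^0.4 = 486 × 0.6149 = 298.8 K.
W_by = nCᵥ(T₁ − T₂) = (0.482)(20.79)(486 − 298.8) = 1875 J.
Work on gas = −W_by = -1875 J.

W ≈ -1870 J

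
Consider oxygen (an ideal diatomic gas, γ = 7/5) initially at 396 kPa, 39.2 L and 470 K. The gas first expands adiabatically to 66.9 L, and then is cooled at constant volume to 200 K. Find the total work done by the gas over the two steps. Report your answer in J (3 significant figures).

W_total ≈ 7470 J

Step 1 (adiabatic): W = (P₁V₁ − P₂V₂)/(γ−1) = (15523 − 12535)/0.4 = 7470 J.
Step 2 (isochoric): W = 0 (constant volume).
W_total = 7470 + 0 = 7470 J.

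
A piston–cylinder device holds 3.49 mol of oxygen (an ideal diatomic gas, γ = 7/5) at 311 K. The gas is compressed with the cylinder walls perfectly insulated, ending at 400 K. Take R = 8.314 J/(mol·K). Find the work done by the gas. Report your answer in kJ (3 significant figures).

W ≈ -6.46 kJ

Adiabatic ⇒ Q = 0, so W_by = −ΔU = nCᵥ(T₁ − T₂).
Cᵥ = 5R/2 = 20.79 J/(mol·K).
W = (3.49)(20.79)(311 − 400) = -6456 J.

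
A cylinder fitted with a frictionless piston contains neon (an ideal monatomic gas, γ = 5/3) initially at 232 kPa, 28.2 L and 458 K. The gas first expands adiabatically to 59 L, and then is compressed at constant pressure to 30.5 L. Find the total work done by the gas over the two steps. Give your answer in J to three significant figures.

W_total ≈ 1880 J

Step 1 (adiabatic): W = (P₁V₁ − P₂V₂)/(γ−1) = (6542 − 3999)/0.667 = 3814 J.
After step 1: P = 67.79 kPa, V = 59 L, T = 280 K.
Step 2 (isobaric): W = PΔV = (67.79 kPa)(30.5 − 59 L) = -1932 J.
W_total = 3814 − 1932 = 1882 J.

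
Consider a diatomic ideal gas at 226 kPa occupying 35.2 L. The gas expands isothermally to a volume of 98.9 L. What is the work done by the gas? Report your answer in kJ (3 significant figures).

W ≈ 8.22 kJ

Isothermal: W = nRT ln(V₂/V₁) = P₁V₁ ln(V₂/V₁).
P₁V₁ = (226 kPa)(35.2 L) = 7955 J.
W = 7955 × ln(98.9/35.2) = 7955 × 1.033
W_by_gas = 8218 J.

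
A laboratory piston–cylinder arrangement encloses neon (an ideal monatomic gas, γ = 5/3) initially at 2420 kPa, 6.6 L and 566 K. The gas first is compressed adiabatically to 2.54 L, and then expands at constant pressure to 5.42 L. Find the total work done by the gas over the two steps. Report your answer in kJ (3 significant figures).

W_total ≈ 12.9 kJ

Step 1 (adiabatic): W = (P₁V₁ − P₂V₂)/(γ−1) = (15972 − 30188)/0.667 = -21324 J.
After step 1: P = 11885 kPa, V = 2.54 L, T = 1070 K.
Step 2 (isobaric): W = PΔV = (11885 kPa)(5.42 − 2.54 L) = 34229 J.
W_total = -21324 + 34229 = 12905 J.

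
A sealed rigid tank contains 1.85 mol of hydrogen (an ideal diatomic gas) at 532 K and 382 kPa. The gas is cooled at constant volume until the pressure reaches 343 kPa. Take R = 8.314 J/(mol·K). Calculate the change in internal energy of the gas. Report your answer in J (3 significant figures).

ΔU ≈ -2090 J

Constant volume ⇒ W = 0, so Q = ΔU = nCᵥΔT with Cᵥ = 5R/2 = 20.79 J/(mol·K).
At constant V, T₂/T₁ = P₂/P₁ ⇒ ΔT = T₁(P₂/P₁ − 1) = 532·(343/382 − 1) = -54.31 K.
ΔU = (1.85)(20.79)(-54.31) = -2089 J.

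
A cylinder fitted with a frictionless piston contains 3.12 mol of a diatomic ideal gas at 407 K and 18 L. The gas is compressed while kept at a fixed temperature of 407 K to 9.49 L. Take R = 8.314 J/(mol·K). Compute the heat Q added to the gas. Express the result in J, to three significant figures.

Isothermal ⇒ ΔU = 0, so Q = W = nRT ln(V₂/V₁).
Q = (3.12)(8.314)(407) ln(9.49/18) = 10557 × -0.6401 = -6758 J.

Q ≈ -6760 J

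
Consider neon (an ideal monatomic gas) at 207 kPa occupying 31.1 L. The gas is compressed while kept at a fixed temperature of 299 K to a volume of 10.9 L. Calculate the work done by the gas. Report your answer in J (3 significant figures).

W ≈ -6750 J

Isothermal: W = nRT ln(V₂/V₁) = P₁V₁ ln(V₂/V₁).
P₁V₁ = (207 kPa)(31.1 L) = 6438 J.
W = 6438 × ln(10.9/31.1) = 6438 × -1.048
W_by_gas = -6750 J.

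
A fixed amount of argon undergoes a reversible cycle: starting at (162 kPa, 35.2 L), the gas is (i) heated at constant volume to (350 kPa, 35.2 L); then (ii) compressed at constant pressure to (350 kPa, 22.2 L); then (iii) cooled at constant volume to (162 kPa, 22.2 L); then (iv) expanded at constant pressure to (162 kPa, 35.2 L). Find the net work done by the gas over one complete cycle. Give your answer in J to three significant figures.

W_net ≈ -2440 J

Constant-volume legs do no work.
W(ii) = (350)(22.2 − 35.2) = -4550 J; W(iv) = (162)(35.2 − 22.2) = 2106 J.
W_net = -4550 + 2106 = -2444 J (the counter-clockwise enclosed area).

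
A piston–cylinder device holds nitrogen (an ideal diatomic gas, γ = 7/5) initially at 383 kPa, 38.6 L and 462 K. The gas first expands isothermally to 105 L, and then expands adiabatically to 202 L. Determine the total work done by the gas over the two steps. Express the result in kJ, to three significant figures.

W_total ≈ 23.3 kJ

Step 1 (isothermal): W = P₁V₁ ln(V₂/V₁) = (14784) ln(105/38.6) = 14794 J.
After step 1: P = 140.8 kPa, V = 105 L, T = 462 K.
Step 2 (adiabatic): W = (P₁V₁ − P₂V₂)/(γ−1) = (14784 − 11379)/0.4 = 8511 J.
W_total = 14794 + 8511 = 23305 J.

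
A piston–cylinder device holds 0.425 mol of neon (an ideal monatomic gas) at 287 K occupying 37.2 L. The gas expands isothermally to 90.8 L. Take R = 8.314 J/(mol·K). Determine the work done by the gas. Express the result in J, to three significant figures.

Isothermal: W = nRT ln(V₂/V₁).
W = (0.425)(8.314)(287) × ln(90.8/37.2)
  = 1014 × 0.8924
W_by_gas = 904.9 J.

W ≈ 905 J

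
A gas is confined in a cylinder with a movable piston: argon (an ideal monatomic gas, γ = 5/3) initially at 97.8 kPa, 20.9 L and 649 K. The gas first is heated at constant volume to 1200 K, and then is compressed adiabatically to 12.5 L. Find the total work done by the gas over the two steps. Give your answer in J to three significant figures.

W_total ≈ -2320 J

Step 1 (isochoric): W = 0 (constant volume).
After step 1: P = 180.8 kPa (V unchanged).
Step 2 (adiabatic): W = (P₁V₁ − P₂V₂)/(γ−1) = (3779 − 5324)/0.667 = -2317 J.
W_total = 0 − 2317 = -2317 J.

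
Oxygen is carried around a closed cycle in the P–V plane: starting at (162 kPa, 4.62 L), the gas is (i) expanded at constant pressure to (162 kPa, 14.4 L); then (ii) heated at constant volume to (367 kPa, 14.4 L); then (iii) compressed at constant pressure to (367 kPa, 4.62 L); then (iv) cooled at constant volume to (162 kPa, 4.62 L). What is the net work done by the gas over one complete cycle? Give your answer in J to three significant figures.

Constant-volume legs do no work.
W(i) = (162)(14.4 − 4.62) = 1584 J; W(iii) = (367)(4.62 − 14.4) = -3589 J.
W_net = 1584 − 3589 = -2005 J (the counter-clockwise enclosed area).

W_net ≈ -2000 J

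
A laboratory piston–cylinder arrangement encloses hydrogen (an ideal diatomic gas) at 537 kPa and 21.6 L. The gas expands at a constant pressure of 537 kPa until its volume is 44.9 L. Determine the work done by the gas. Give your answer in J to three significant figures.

W ≈ 12500 J

Isobaric: W = P ΔV.
W = (537 kPa)(44.9 − 21.6 L) = (537)(23.3) = 12512 J.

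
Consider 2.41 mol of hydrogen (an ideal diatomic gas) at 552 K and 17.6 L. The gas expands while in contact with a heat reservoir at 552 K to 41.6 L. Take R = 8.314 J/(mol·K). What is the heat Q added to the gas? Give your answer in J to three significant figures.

Q ≈ 9510 J

Isothermal ⇒ ΔU = 0, so Q = W = nRT ln(V₂/V₁).
Q = (2.41)(8.314)(552) ln(41.6/17.6) = 11060 × 0.8602 = 9514 J.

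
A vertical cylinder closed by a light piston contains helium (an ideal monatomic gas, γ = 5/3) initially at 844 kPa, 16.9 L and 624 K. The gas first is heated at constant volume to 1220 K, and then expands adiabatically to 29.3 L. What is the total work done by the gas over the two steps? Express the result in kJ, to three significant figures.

W_total ≈ 12.8 kJ

Step 1 (isochoric): W = 0 (constant volume).
After step 1: P = 1650 kPa (V unchanged).
Step 2 (adiabatic): W = (P₁V₁ − P₂V₂)/(γ−1) = (27887 − 19323)/0.667 = 12846 J.
W_total = 0 + 12846 = 12846 J.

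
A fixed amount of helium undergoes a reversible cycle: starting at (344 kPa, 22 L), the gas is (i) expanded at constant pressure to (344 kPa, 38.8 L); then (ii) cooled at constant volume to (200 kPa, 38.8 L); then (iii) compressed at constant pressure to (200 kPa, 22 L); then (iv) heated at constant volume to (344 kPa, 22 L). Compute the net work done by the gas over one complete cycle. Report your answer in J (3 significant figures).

Constant-volume legs do no work.
W(i) = (344)(38.8 − 22) = 5779 J; W(iii) = (200)(22 − 38.8) = -3360 J.
W_net = 5779 − 3360 = 2419 J (the clockwise enclosed area).

W_net ≈ 2420 J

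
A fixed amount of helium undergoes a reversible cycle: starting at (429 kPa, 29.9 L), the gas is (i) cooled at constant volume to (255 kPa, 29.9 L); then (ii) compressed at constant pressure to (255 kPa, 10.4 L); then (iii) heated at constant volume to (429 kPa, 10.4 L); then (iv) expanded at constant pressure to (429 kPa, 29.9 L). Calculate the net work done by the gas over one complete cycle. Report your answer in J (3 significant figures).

W_net ≈ 3390 J

Constant-volume legs do no work.
W(ii) = (255)(10.4 − 29.9) = -4972 J; W(iv) = (429)(29.9 − 10.4) = 8366 J.
W_net = -4972 + 8366 = 3393 J (the clockwise enclosed area).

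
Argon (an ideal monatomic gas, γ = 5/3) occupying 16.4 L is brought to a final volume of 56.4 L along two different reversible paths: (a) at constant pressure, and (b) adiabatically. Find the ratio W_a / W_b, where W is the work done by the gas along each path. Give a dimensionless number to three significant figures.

W_a / W_b ≈ 2.90

Path (a) isobaric: W = P₁(V₂ − V₁) → W_a/(P₁V₁) = 2.439.
Path (b) adiabatic: W = P₁V₁(1 − (V₁/V₂)^(γ−1))/(γ−1) → W_b/(P₁V₁) = 0.8416.
W_a / W_b = 2.439 / 0.8416 = 2.898.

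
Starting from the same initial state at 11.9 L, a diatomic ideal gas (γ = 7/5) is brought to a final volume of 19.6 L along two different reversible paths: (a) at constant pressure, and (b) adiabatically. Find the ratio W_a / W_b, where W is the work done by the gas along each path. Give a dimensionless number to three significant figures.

W_a / W_b ≈ 1.43

Path (a) isobaric: W = P₁(V₂ − V₁) → W_a/(P₁V₁) = 0.6471.
Path (b) adiabatic: W = P₁V₁(1 − (V₁/V₂)^(γ−1))/(γ−1) → W_b/(P₁V₁) = 0.4523.
W_a / W_b = 0.6471 / 0.4523 = 1.43.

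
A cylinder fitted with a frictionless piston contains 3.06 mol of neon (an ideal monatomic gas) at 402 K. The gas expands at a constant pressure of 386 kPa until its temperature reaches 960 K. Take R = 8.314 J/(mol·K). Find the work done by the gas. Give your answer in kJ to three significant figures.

W ≈ 14.2 kJ

Isobaric: W = P ΔV = nR ΔT.
W = (3.06)(8.314)(960 − 402) = 14196 J.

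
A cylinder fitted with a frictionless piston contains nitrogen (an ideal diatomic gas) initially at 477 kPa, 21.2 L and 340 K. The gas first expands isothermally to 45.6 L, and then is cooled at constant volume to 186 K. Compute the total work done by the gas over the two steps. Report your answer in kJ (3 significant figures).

W_total ≈ 7.75 kJ

Step 1 (isothermal): W = P₁V₁ ln(V₂/V₁) = (10112) ln(45.6/21.2) = 7745 J.
Step 2 (isochoric): W = 0 (constant volume).
W_total = 7745 + 0 = 7745 J.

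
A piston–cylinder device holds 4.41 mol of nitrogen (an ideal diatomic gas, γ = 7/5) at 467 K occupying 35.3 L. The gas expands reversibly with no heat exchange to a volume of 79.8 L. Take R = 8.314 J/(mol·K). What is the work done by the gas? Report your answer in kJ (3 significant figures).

Adiabatic: TV^(γ−1) = const with γ = 7/5.
T₂ = T₁ (V₁/V₂)^(γ−1) = 467 × (35.3/79.8)^0.4 = 467 × 0.7216 = 337 K.
W_by = nCᵥ(T₁ − T₂) = (4.41)(20.79)(467 − 337) = 11916 J.

W ≈ 11.9 kJ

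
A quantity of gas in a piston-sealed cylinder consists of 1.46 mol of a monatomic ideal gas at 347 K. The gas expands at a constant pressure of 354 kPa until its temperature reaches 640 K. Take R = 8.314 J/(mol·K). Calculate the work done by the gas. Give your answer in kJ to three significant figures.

W ≈ 3.56 kJ

Isobaric: W = P ΔV = nR ΔT.
W = (1.46)(8.314)(640 − 347) = 3557 J.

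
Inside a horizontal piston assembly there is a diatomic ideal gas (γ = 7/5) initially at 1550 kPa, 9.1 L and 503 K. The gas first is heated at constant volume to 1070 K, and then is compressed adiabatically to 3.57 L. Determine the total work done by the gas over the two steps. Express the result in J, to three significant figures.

Step 1 (isochoric): W = 0 (constant volume).
After step 1: P = 3297 kPa (V unchanged).
Step 2 (adiabatic): W = (P₁V₁ − P₂V₂)/(γ−1) = (30005 − 43625)/0.4 = -34052 J.
W_total = 0 − 34052 = -34052 J.

W_total ≈ -34100 J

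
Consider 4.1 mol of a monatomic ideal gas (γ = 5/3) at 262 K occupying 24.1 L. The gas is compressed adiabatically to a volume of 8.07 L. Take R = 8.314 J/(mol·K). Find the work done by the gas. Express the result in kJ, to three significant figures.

W ≈ -14.4 kJ

Adiabatic: TV^(γ−1) = const with γ = 5/3.
T₂ = T₁ (V₁/V₂)^(γ−1) = 262 × (24.1/8.07)^0.667 = 262 × 2.074 = 543.3 K.
W_by = nCᵥ(T₁ − T₂) = (4.1)(12.47)(262 − 543.3) = -14385 J.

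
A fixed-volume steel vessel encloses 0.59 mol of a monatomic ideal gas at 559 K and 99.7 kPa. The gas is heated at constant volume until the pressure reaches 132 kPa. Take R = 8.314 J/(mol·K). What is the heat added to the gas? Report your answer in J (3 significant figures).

Q ≈ 1330 J

Constant volume ⇒ W = 0, so Q = ΔU = nCᵥΔT with Cᵥ = 3R/2 = 12.47 J/(mol·K).
At constant V, T₂/T₁ = P₂/P₁ ⇒ ΔT = T₁(P₂/P₁ − 1) = 559·(132/99.7 − 1) = 181.1 K.
ΔU = (0.59)(12.47)(181.1) = 1333 J.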